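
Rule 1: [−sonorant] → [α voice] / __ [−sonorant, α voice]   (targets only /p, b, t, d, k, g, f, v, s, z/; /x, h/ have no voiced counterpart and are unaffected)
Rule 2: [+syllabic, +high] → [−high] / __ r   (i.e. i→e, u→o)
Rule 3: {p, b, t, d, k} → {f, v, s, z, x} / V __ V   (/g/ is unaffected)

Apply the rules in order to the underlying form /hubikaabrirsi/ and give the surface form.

huvixaabrersi

Rule 1 (regressive voicing assimilation): no segment meets the environment; /hubikaabrirsi/ is unchanged.
Rule 2 (pre-rhotic lowering): /i/ is a high vowel immediately before /r/, so it lowers to [e]. /hubikaabrirsi/ → hubikaabrersi.
Rule 3 (intervocalic spirantization): /b/ is a stop between vowels /u/ and /i/, so it spirantizes to the fricative [v]. /k/ is a stop between vowels /i/ and /a/, so it spirantizes to the fricative [x]. /hubikaabrersi/ → huvixaabrersi.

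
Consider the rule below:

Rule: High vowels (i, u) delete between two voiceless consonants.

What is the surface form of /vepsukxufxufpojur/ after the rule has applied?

/u/ is a high vowel flanked by voiceless consonants /s/ and /k/, so it deletes.
/u/ is a high vowel flanked by voiceless consonants /x/ and /f/, so it deletes.
/u/ is a high vowel flanked by voiceless consonants /x/ and /f/, so it deletes.
The other instance of /u/ does not occur in the required environment and remains unchanged.
Surface form: [vepskxfxfpojur].

vepskxfxfpojur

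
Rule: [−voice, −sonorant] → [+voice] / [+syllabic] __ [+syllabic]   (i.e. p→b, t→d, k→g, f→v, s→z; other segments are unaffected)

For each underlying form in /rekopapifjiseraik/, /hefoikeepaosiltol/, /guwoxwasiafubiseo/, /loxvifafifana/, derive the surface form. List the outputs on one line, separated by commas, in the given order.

regobabifjizeraik, hevoigeebaoziltol, guwoxwaziavubizeo, loxvivavivana

/rekopapifjiseraik/: /k/ is a voiceless obstruent between vowels /e/ and /o/, so it voices to [g]. /p/ is a voiceless obstruent between vowels /o/ and /a/, so it voices to [b]. /p/ is a voiceless obstruent between vowels /a/ and /i/, so it voices to [b]. /s/ is a voiceless obstruent between vowels /i/ and /e/, so it voices to [z]. → [regobabifjizeraik].
/hefoikeepaosiltol/: /f/ is a voiceless obstruent between vowels /e/ and /o/, so it voices to [v]. /k/ is a voiceless obstruent between vowels /i/ and /e/, so it voices to [g]. /p/ is a voiceless obstruent between vowels /e/ and /a/, so it voices to [b]. /s/ is a voiceless obstruent between vowels /o/ and /i/, so it voices to [z]. → [hevoigeebaoziltol].
/guwoxwasiafubiseo/: /s/ is a voiceless obstruent between vowels /a/ and /i/, so it voices to [z]. /f/ is a voiceless obstruent between vowels /a/ and /u/, so it voices to [v]. /s/ is a voiceless obstruent between vowels /i/ and /e/, so it voices to [z]. → [guwoxwaziavubizeo].
/loxvifafifana/: /f/ is a voiceless obstruent between vowels /i/ and /a/, so it voices to [v]. /f/ is a voiceless obstruent between vowels /a/ and /i/, so it voices to [v]. /f/ is a voiceless obstruent between vowels /i/ and /a/, so it voices to [v]. → [loxvivavivana].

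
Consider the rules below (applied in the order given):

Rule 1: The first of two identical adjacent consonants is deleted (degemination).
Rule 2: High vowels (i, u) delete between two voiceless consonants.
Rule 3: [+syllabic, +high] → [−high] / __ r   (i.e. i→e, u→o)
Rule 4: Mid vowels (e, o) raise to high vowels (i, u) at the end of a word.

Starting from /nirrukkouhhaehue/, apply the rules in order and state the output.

nerukouhaehui

Rule 1 (degemination): /rr/ is a geminate; the first /r/ deletes. /kk/ is a geminate; the first /k/ deletes. /hh/ is a geminate; the first /h/ deletes. /nirrukkouhhaehue/ → nirukouhaehue.
Rule 2 (high vowel syncope): no segment meets the environment; /nirukouhaehue/ is unchanged.
Rule 3 (pre-rhotic lowering): /i/ is a high vowel immediately before /r/, so it lowers to [e]. /nirukouhaehue/ → nerukouhaehue.
Rule 4 (final vowel raising): /e/ is a mid vowel in word-final position, so it raises to [i]. /nerukouhaehue/ → nerukouhaehui.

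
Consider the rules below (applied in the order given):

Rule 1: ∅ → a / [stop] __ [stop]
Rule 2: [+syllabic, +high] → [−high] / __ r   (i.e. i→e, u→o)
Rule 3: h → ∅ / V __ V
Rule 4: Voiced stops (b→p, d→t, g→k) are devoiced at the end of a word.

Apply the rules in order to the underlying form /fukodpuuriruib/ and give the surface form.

Rule 1 (stop-cluster a-epenthesis): /d/ and /p/ form a stop–stop cluster, so [a] is inserted between them. /fukodpuuriruib/ → fukodapuuriruib.
Rule 2 (pre-rhotic lowering): /u/ is a high vowel immediately before /r/, so it lowers to [o]. /i/ is a high vowel immediately before /r/, so it lowers to [e]. /fukodapuuriruib/ → fukodapuoreruib.
Rule 3 (intervocalic h-deletion): no segment meets the environment; /fukodapuoreruib/ is unchanged.
Rule 4 (final devoicing): /b/ is a voiced stop in word-final position, so it devoices to [p]. /fukodapuoreruib/ → fukodapuoreruip.

fukodapuoreruip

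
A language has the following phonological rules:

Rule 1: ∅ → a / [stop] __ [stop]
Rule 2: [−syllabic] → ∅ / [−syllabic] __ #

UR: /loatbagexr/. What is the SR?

Rule 1 (stop-cluster a-epenthesis): /t/ and /b/ form a stop–stop cluster, so [a] is inserted between them. /loatbagexr/ → loatabagexr.
Rule 2 (final cluster simplification): /r/ is the second consonant of a word-final cluster /xr/, so it deletes. /loatabagexr/ → loatabagex.

loatabagex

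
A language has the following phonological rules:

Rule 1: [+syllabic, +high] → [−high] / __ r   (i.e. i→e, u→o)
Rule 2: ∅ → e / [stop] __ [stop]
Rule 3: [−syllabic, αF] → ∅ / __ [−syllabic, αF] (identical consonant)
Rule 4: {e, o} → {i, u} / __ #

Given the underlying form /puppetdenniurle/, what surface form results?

pupepetedeniorli

Rule 1 (pre-rhotic lowering): /u/ is a high vowel immediately before /r/, so it lowers to [o]. /puppetdenniurle/ → puppetdenniorle.
Rule 2 (stop-cluster e-epenthesis): /p/ and /p/ form a stop–stop cluster, so [e] is inserted between them. /t/ and /d/ form a stop–stop cluster, so [e] is inserted between them. /puppetdenniorle/ → pupepetedenniorle.
Rule 3 (degemination): /nn/ is a geminate; the first /n/ deletes. /pupepetedenniorle/ → pupepetedeniorle.
Rule 4 (final vowel raising): /e/ is a mid vowel in word-final position, so it raises to [i]. /pupepetedeniorle/ → pupepetedeniorli.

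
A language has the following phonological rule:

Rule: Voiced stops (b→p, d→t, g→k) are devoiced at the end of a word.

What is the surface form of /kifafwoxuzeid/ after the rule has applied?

/d/ is a voiced stop in word-final position, so it devoices to [t].
Surface form: [kifafwoxuzeit].

kifafwoxuzeit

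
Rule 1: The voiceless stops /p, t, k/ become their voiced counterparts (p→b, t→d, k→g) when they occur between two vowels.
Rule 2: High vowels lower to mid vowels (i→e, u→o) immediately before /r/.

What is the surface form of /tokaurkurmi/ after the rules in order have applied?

togaorkormi

Rule 1 (intervocalic voicing): /k/ is a voiceless stop between vowels /o/ and /a/, so it voices to [g]. /tokaurkurmi/ → togaurkurmi.
Rule 2 (pre-rhotic lowering): /u/ is a high vowel immediately before /r/, so it lowers to [o]. /u/ is a high vowel immediately before /r/, so it lowers to [o]. /togaurkurmi/ → togaorkormi.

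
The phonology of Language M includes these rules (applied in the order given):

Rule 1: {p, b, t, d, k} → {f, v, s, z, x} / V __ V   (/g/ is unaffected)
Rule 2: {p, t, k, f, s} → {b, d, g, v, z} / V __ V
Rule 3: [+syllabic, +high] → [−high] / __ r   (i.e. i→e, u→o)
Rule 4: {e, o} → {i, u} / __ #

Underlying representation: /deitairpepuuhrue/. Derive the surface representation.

Rule 1 (intervocalic spirantization): /t/ is a stop between vowels /i/ and /a/, so it spirantizes to the fricative [s]. /p/ is a stop between vowels /e/ and /u/, so it spirantizes to the fricative [f]. /deitairpepuuhrue/ → deisairpefuuhrue.
Rule 2 (intervocalic voicing): /s/ is a voiceless obstruent between vowels /i/ and /a/, so it voices to [z]. /f/ is a voiceless obstruent between vowels /e/ and /u/, so it voices to [v]. /deisairpefuuhrue/ → deizairpevuuhrue.
Rule 3 (pre-rhotic lowering): /i/ is a high vowel immediately before /r/, so it lowers to [e]. /deizairpevuuhrue/ → deizaerpevuuhrue.
Rule 4 (final vowel raising): /e/ is a mid vowel in word-final position, so it raises to [i]. /deizaerpevuuhrue/ → deizaerpevuuhrui.

deizaerpevuuhrui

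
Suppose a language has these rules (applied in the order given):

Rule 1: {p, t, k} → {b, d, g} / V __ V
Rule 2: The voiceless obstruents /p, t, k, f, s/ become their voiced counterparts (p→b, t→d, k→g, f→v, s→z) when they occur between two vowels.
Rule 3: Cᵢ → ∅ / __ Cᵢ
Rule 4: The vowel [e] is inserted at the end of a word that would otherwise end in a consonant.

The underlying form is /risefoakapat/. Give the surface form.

rizevoagabate

Rule 1 (intervocalic voicing): /k/ is a voiceless stop between vowels /a/ and /a/, so it voices to [g]. /p/ is a voiceless stop between vowels /a/ and /a/, so it voices to [b]. /risefoakapat/ → risefoagabat.
Rule 2 (intervocalic voicing): /s/ is a voiceless obstruent between vowels /i/ and /e/, so it voices to [z]. /f/ is a voiceless obstruent between vowels /e/ and /o/, so it voices to [v]. /risefoagabat/ → rizevoagabat.
Rule 3 (degemination): no segment meets the environment; /rizevoagabat/ is unchanged.
Rule 4 (final e-epenthesis): the form ends in the consonant /t/, so [e] is inserted word-finally. /rizevoagabat/ → rizevoagabate.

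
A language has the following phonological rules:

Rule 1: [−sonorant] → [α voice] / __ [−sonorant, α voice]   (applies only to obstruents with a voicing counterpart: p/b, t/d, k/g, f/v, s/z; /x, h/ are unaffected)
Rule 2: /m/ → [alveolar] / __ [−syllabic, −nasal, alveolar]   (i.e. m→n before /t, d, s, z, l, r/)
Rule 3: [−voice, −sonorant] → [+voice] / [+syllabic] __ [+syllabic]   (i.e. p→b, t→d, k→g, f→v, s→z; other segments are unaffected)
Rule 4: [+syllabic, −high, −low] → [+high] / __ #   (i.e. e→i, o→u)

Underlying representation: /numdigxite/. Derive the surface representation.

Rule 1 (regressive voicing assimilation): /g/ precedes the voiceless obstruent /x/, so it devoices to [k] by assimilation. /numdigxite/ → numdikxite.
Rule 2 (nasal place assimilation): /m/ precedes the alveolar consonant /d/, so it assimilates in place to [n]. /numdikxite/ → nundikxite.
Rule 3 (intervocalic voicing): /t/ is a voiceless obstruent between vowels /i/ and /e/, so it voices to [d]. /nundikxite/ → nundikxide.
Rule 4 (final vowel raising): /e/ is a mid vowel in word-final position, so it raises to [i]. /nundikxide/ → nundikxidi.

nundikxidi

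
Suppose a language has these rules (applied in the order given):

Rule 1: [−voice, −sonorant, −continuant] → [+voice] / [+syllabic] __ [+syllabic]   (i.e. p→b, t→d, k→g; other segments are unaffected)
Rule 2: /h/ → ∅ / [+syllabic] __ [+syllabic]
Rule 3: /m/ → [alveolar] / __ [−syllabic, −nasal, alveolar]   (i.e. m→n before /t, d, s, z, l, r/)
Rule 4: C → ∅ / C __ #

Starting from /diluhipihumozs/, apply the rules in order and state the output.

diluibiumoz

Rule 1 (intervocalic voicing): /p/ is a voiceless stop between vowels /i/ and /i/, so it voices to [b]. /diluhipihumozs/ → diluhibihumozs.
Rule 2 (intervocalic h-deletion): /h/ occurs between vowels /u/ and /i/, so it deletes. /h/ occurs between vowels /i/ and /u/, so it deletes. /diluhibihumozs/ → diluibiumozs.
Rule 3 (nasal place assimilation): no segment meets the environment; /diluibiumozs/ is unchanged.
Rule 4 (final cluster simplification): /s/ is the second consonant of a word-final cluster /zs/, so it deletes. /diluibiumozs/ → diluibiumoz.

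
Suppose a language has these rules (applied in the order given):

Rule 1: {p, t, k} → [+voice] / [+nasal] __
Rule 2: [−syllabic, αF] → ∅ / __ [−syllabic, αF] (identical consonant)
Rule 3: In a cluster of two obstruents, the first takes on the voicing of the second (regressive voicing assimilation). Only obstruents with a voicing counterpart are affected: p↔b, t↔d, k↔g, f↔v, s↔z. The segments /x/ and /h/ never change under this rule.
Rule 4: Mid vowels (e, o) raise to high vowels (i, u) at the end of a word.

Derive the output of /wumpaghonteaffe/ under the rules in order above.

wumbakhondeafi

Rule 1 (post-nasal voicing): /p/ is a voiceless stop immediately after the nasal /m/, so it voices to [b]. /t/ is a voiceless stop immediately after the nasal /n/, so it voices to [d]. /wumpaghonteaffe/ → wumbaghondeaffe.
Rule 2 (degemination): /ff/ is a geminate; the first /f/ deletes. /wumbaghondeaffe/ → wumbaghondeafe.
Rule 3 (regressive voicing assimilation): /g/ precedes the voiceless obstruent /h/, so it devoices to [k] by assimilation. /wumbaghondeafe/ → wumbakhondeafe.
Rule 4 (final vowel raising): /e/ is a mid vowel in word-final position, so it raises to [i]. /wumbakhondeafe/ → wumbakhondeafi.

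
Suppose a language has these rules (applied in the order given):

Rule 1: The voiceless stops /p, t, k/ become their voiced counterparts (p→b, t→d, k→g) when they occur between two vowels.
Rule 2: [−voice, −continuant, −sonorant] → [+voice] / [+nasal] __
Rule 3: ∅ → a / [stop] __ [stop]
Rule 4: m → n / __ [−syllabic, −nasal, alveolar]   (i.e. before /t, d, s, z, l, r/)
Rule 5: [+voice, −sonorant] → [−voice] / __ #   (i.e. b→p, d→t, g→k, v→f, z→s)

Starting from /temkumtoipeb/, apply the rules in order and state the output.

temgundoibep

Rule 1 (intervocalic voicing): /p/ is a voiceless stop between vowels /i/ and /e/, so it voices to [b]. /temkumtoipeb/ → temkumtoibeb.
Rule 2 (post-nasal voicing): /k/ is a voiceless stop immediately after the nasal /m/, so it voices to [g]. /t/ is a voiceless stop immediately after the nasal /m/, so it voices to [d]. /temkumtoibeb/ → temgumdoibeb.
Rule 3 (stop-cluster a-epenthesis): no segment meets the environment; /temgumdoibeb/ is unchanged.
Rule 4 (nasal place assimilation): /m/ precedes the alveolar consonant /d/, so it assimilates in place to [n]. /temgumdoibeb/ → temgundoibeb.
Rule 5 (final devoicing): /b/ is a voiced obstruent in word-final position, so it devoices to [p]. /temgundoibeb/ → temgundoibep.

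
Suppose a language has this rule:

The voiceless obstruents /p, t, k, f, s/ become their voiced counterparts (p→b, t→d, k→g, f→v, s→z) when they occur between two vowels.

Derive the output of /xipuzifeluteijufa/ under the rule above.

xibuziveludeijuva

/p/ is a voiceless obstruent between vowels /i/ and /u/, so it voices to [b].
/f/ is a voiceless obstruent between vowels /i/ and /e/, so it voices to [v].
/t/ is a voiceless obstruent between vowels /u/ and /e/, so it voices to [d].
/f/ is a voiceless obstruent between vowels /u/ and /a/, so it voices to [v].
Surface form: [xibuziveludeijuva].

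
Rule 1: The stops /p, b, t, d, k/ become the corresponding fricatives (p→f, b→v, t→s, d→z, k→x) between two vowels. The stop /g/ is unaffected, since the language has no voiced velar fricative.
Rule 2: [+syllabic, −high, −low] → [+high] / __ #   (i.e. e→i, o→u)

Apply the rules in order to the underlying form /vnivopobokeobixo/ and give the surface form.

vnivofovoxeovixu

Rule 1 (intervocalic spirantization): /p/ is a stop between vowels /o/ and /o/, so it spirantizes to the fricative [f]. /b/ is a stop between vowels /o/ and /o/, so it spirantizes to the fricative [v]. /k/ is a stop between vowels /o/ and /e/, so it spirantizes to the fricative [x]. /b/ is a stop between vowels /o/ and /i/, so it spirantizes to the fricative [v]. /vnivopobokeobixo/ → vnivofovoxeovixo.
Rule 2 (final vowel raising): /o/ is a mid vowel in word-final position, so it raises to [u]. /vnivofovoxeovixo/ → vnivofovoxeovixu.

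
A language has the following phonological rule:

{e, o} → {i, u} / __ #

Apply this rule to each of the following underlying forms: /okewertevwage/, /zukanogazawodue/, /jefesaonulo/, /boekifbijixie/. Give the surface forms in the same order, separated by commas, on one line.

/okewertevwage/: /e/ is a mid vowel in word-final position, so it raises to [i]. → [okewertevwagi].
/zukanogazawodue/: /e/ is a mid vowel in word-final position, so it raises to [i]. → [zukanogazawodui].
/jefesaonulo/: /o/ is a mid vowel in word-final position, so it raises to [u]. → [jefesaonulu].
/boekifbijixie/: /e/ is a mid vowel in word-final position, so it raises to [i]. → [boekifbijixii].

okewertevwagi, zukanogazawodui, jefesaonulu, boekifbijixii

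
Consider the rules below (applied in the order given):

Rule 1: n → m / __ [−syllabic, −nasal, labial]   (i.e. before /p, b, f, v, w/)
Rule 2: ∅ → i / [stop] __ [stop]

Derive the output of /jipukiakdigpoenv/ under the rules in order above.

Rule 1 (nasal place assimilation): /n/ precedes the labial consonant /v/, so it assimilates in place to [m]. /jipukiakdigpoenv/ → jipukiakdigpoemv.
Rule 2 (stop-cluster i-epenthesis): /k/ and /d/ form a stop–stop cluster, so [i] is inserted between them. /g/ and /p/ form a stop–stop cluster, so [i] is inserted between them. /jipukiakdigpoemv/ → jipukiakidigipoemv.

jipukiakidigipoemv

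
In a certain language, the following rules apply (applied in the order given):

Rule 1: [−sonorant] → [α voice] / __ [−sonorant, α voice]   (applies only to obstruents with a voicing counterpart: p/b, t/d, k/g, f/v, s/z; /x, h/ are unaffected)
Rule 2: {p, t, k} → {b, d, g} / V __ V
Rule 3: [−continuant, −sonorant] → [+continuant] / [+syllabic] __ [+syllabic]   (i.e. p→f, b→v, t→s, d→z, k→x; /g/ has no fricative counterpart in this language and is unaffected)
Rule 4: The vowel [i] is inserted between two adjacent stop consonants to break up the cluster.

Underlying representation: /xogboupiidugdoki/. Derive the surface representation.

xogibouviizugidogi

Rule 1 (regressive voicing assimilation): no segment meets the environment; /xogboupiidugdoki/ is unchanged.
Rule 2 (intervocalic voicing): /p/ is a voiceless stop between vowels /u/ and /i/, so it voices to [b]. /k/ is a voiceless stop between vowels /o/ and /i/, so it voices to [g]. /xogboupiidugdoki/ → xogboubiidugdogi.
Rule 3 (intervocalic spirantization): /b/ is a stop between vowels /u/ and /i/, so it spirantizes to the fricative [v]. /d/ is a stop between vowels /i/ and /u/, so it spirantizes to the fricative [z]. /xogboubiidugdogi/ → xogbouviizugdogi.
Rule 4 (stop-cluster i-epenthesis): /g/ and /b/ form a stop–stop cluster, so [i] is inserted between them. /g/ and /d/ form a stop–stop cluster, so [i] is inserted between them. /xogbouviizugdogi/ → xogibouviizugidogi.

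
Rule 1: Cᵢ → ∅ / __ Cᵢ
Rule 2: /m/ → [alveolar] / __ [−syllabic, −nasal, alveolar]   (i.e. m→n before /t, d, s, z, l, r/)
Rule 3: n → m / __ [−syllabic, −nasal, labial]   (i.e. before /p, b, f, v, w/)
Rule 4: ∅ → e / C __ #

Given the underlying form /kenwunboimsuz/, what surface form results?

Rule 1 (degemination): no segment meets the environment; /kenwunboimsuz/ is unchanged.
Rule 2 (nasal place assimilation): /m/ precedes the alveolar consonant /s/, so it assimilates in place to [n]. /kenwunboimsuz/ → kenwunboinsuz.
Rule 3 (nasal place assimilation): /n/ precedes the labial consonant /w/, so it assimilates in place to [m]. /n/ precedes the labial consonant /b/, so it assimilates in place to [m]. /kenwunboinsuz/ → kemwumboinsuz.
Rule 4 (final e-epenthesis): the form ends in the consonant /z/, so [e] is inserted word-finally. /kemwumboinsuz/ → kemwumboinsuze.

kemwumboinsuze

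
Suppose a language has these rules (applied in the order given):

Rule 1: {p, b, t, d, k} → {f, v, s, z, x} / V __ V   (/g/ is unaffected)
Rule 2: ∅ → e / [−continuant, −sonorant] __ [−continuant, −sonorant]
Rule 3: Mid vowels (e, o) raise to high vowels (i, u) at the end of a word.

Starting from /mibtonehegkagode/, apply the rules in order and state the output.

mibetonehegekagozi

Rule 1 (intervocalic spirantization): /d/ is a stop between vowels /o/ and /e/, so it spirantizes to the fricative [z]. /mibtonehegkagode/ → mibtonehegkagoze.
Rule 2 (stop-cluster e-epenthesis): /b/ and /t/ form a stop–stop cluster, so [e] is inserted between them. /g/ and /k/ form a stop–stop cluster, so [e] is inserted between them. /mibtonehegkagoze/ → mibetonehegekagoze.
Rule 3 (final vowel raising): /e/ is a mid vowel in word-final position, so it raises to [i]. /mibetonehegekagoze/ → mibetonehegekagozi.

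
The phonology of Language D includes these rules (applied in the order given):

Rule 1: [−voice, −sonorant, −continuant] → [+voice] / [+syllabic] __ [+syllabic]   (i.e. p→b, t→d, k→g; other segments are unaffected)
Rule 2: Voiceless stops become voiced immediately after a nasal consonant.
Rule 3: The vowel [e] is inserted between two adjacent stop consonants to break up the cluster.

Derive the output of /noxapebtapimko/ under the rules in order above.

Rule 1 (intervocalic voicing): /p/ is a voiceless stop between vowels /a/ and /e/, so it voices to [b]. /p/ is a voiceless stop between vowels /a/ and /i/, so it voices to [b]. /noxapebtapimko/ → noxabebtabimko.
Rule 2 (post-nasal voicing): /k/ is a voiceless stop immediately after the nasal /m/, so it voices to [g]. /noxabebtabimko/ → noxabebtabimgo.
Rule 3 (stop-cluster e-epenthesis): /b/ and /t/ form a stop–stop cluster, so [e] is inserted between them. /noxabebtabimgo/ → noxabebetabimgo.

noxabebetabimgo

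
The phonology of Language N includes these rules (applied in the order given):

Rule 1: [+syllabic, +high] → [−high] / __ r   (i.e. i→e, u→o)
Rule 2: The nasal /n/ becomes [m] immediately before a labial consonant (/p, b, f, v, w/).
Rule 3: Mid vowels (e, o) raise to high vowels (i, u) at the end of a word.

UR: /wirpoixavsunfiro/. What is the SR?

werpoixavsumferu

Rule 1 (pre-rhotic lowering): /i/ is a high vowel immediately before /r/, so it lowers to [e]. /i/ is a high vowel immediately before /r/, so it lowers to [e]. /wirpoixavsunfiro/ → werpoixavsunfero.
Rule 2 (nasal place assimilation): /n/ precedes the labial consonant /f/, so it assimilates in place to [m]. /werpoixavsunfero/ → werpoixavsumfero.
Rule 3 (final vowel raising): /o/ is a mid vowel in word-final position, so it raises to [u]. /werpoixavsumfero/ → werpoixavsumferu.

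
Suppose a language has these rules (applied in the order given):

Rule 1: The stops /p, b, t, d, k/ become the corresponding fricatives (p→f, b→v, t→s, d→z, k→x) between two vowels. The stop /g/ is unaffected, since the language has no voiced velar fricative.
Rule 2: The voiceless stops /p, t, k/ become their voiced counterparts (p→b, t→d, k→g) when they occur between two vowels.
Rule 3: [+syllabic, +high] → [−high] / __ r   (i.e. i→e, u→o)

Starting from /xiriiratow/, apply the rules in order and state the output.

xerierasow

Rule 1 (intervocalic spirantization): /t/ is a stop between vowels /a/ and /o/, so it spirantizes to the fricative [s]. /xiriiratow/ → xiriirasow.
Rule 2 (intervocalic voicing): no segment meets the environment; /xiriirasow/ is unchanged.
Rule 3 (pre-rhotic lowering): /i/ is a high vowel immediately before /r/, so it lowers to [e]. /i/ is a high vowel immediately before /r/, so it lowers to [e]. /xiriirasow/ → xerierasow.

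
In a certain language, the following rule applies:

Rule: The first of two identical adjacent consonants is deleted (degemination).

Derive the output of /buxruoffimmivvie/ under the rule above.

/ff/ is a geminate; the first /f/ deletes.
/mm/ is a geminate; the first /m/ deletes.
/vv/ is a geminate; the first /v/ deletes.
The other instances of /b/, /x/, /r/, /f/, /m/, /v/ do not occur in the required environment and remain unchanged.
Surface form: [buxruofimivie].

buxruofimivie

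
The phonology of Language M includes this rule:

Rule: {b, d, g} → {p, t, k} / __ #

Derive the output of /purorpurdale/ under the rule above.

No segment of /purorpurdale/ meets the structural description of the rule, so the form surfaces unchanged.

purorpurdale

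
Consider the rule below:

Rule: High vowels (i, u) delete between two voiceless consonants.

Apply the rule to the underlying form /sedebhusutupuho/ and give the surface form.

/u/ is a high vowel flanked by voiceless consonants /h/ and /s/, so it deletes.
/u/ is a high vowel flanked by voiceless consonants /s/ and /t/, so it deletes.
/u/ is a high vowel flanked by voiceless consonants /t/ and /p/, so it deletes.
/u/ is a high vowel flanked by voiceless consonants /p/ and /h/, so it deletes.
Surface form: [sedebhstpho].

sedebhstpho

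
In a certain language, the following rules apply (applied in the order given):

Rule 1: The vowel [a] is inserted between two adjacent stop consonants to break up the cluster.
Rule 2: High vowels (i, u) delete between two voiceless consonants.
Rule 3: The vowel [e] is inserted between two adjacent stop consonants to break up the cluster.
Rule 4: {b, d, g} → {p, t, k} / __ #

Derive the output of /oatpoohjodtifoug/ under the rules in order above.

oatapoohjodatfouk

Rule 1 (stop-cluster a-epenthesis): /t/ and /p/ form a stop–stop cluster, so [a] is inserted between them. /d/ and /t/ form a stop–stop cluster, so [a] is inserted between them. /oatpoohjodtifoug/ → oatapoohjodatifoug.
Rule 2 (high vowel syncope): /i/ is a high vowel flanked by voiceless consonants /t/ and /f/, so it deletes. /oatapoohjodatifoug/ → oatapoohjodatfoug.
Rule 3 (stop-cluster e-epenthesis): no segment meets the environment; /oatapoohjodatfoug/ is unchanged.
Rule 4 (final devoicing): /g/ is a voiced stop in word-final position, so it devoices to [k]. /oatapoohjodatfoug/ → oatapoohjodatfouk.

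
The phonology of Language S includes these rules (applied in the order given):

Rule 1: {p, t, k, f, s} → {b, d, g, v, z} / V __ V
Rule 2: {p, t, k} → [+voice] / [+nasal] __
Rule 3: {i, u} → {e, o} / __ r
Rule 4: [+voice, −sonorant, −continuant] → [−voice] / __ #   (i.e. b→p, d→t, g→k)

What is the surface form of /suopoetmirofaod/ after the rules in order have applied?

Rule 1 (intervocalic voicing): /p/ is a voiceless obstruent between vowels /o/ and /o/, so it voices to [b]. /f/ is a voiceless obstruent between vowels /o/ and /a/, so it voices to [v]. /suopoetmirofaod/ → suoboetmirovaod.
Rule 2 (post-nasal voicing): no segment meets the environment; /suoboetmirovaod/ is unchanged.
Rule 3 (pre-rhotic lowering): /i/ is a high vowel immediately before /r/, so it lowers to [e]. /suoboetmirovaod/ → suoboetmerovaod.
Rule 4 (final devoicing): /d/ is a voiced stop in word-final position, so it devoices to [t]. /suoboetmerovaod/ → suoboetmerovaot.

suoboetmerovaot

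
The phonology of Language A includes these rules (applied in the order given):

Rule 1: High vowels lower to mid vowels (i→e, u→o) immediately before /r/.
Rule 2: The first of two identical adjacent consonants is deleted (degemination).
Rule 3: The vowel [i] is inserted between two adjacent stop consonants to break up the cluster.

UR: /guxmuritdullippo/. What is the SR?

guxmoritidulipo

Rule 1 (pre-rhotic lowering): /u/ is a high vowel immediately before /r/, so it lowers to [o]. /guxmuritdullippo/ → guxmoritdullippo.
Rule 2 (degemination): /ll/ is a geminate; the first /l/ deletes. /pp/ is a geminate; the first /p/ deletes. /guxmoritdullippo/ → guxmoritdulipo.
Rule 3 (stop-cluster i-epenthesis): /t/ and /d/ form a stop–stop cluster, so [i] is inserted between them. /guxmoritdulipo/ → guxmoritidulipo.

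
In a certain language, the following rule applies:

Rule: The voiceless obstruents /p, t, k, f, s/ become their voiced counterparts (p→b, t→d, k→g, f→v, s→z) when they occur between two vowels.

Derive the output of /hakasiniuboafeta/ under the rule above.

hagaziniuboaveda

/k/ is a voiceless obstruent between vowels /a/ and /a/, so it voices to [g].
/s/ is a voiceless obstruent between vowels /a/ and /i/, so it voices to [z].
/f/ is a voiceless obstruent between vowels /a/ and /e/, so it voices to [v].
/t/ is a voiceless obstruent between vowels /e/ and /a/, so it voices to [d].
Surface form: [hagaziniuboaveda].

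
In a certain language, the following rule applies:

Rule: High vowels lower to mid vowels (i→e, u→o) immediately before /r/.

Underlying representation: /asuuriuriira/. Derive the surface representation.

Scanning /asuuriuriira/: /u/ at position 3 is not in the conditioning environment; /u/ is a high vowel immediately before /r/, so it lowers to [o]; /i/ at position 6 is not in the conditioning environment; /u/ is a high vowel immediately before /r/, so it lowers to [o]; /i/ at position 9 is not in the conditioning environment; /i/ is a high vowel immediately before /r/, so it lowers to [e].
Result: [asuorioriera].

asuorioriera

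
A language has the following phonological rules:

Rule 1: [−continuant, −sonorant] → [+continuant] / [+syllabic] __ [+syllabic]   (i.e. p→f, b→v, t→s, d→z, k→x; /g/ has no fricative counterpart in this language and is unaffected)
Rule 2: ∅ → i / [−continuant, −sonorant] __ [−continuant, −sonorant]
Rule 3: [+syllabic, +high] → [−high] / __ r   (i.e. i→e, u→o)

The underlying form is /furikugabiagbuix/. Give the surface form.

forixugaviagibuix

Rule 1 (intervocalic spirantization): /k/ is a stop between vowels /i/ and /u/, so it spirantizes to the fricative [x]. /b/ is a stop between vowels /a/ and /i/, so it spirantizes to the fricative [v]. /furikugabiagbuix/ → furixugaviagbuix.
Rule 2 (stop-cluster i-epenthesis): /g/ and /b/ form a stop–stop cluster, so [i] is inserted between them. /furixugaviagbuix/ → furixugaviagibuix.
Rule 3 (pre-rhotic lowering): /u/ is a high vowel immediately before /r/, so it lowers to [o]. /furixugaviagibuix/ → forixugaviagibuix.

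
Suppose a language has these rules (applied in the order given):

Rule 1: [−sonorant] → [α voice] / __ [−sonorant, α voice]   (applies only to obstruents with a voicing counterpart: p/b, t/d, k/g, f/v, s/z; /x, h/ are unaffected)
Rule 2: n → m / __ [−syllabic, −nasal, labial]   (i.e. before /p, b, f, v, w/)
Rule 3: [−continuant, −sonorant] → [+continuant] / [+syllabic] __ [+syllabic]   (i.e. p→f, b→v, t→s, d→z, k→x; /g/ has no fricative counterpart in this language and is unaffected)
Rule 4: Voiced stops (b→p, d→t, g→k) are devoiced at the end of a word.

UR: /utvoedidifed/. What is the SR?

Rule 1 (regressive voicing assimilation): /t/ precedes the voiced obstruent /v/, so it voices to [d] by assimilation. /utvoedidifed/ → udvoedidifed.
Rule 2 (nasal place assimilation): no segment meets the environment; /udvoedidifed/ is unchanged.
Rule 3 (intervocalic spirantization): /d/ is a stop between vowels /e/ and /i/, so it spirantizes to the fricative [z]. /d/ is a stop between vowels /i/ and /i/, so it spirantizes to the fricative [z]. /udvoedidifed/ → udvoezizifed.
Rule 4 (final devoicing): /d/ is a voiced stop in word-final position, so it devoices to [t]. /udvoezizifed/ → udvoezizifet.

udvoezizifet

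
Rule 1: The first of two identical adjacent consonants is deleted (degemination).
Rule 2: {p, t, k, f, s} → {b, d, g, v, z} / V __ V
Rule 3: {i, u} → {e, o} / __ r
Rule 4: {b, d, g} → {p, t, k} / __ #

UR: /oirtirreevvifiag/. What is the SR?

Rule 1 (degemination): /rr/ is a geminate; the first /r/ deletes. /vv/ is a geminate; the first /v/ deletes. /oirtirreevvifiag/ → oirtireevifiag.
Rule 2 (intervocalic voicing): /f/ is a voiceless obstruent between vowels /i/ and /i/, so it voices to [v]. /oirtireevifiag/ → oirtireeviviag.
Rule 3 (pre-rhotic lowering): /i/ is a high vowel immediately before /r/, so it lowers to [e]. /i/ is a high vowel immediately before /r/, so it lowers to [e]. /oirtireeviviag/ → oertereeviviag.
Rule 4 (final devoicing): /g/ is a voiced stop in word-final position, so it devoices to [k]. /oertereeviviag/ → oertereeviviak.

oertereeviviak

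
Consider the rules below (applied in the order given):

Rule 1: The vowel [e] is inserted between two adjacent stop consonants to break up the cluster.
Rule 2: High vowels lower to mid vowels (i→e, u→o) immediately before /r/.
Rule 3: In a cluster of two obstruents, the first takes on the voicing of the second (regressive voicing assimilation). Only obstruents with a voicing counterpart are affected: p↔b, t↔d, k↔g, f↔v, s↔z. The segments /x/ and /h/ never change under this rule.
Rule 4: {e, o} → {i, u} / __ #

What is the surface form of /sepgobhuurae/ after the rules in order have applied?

sepegophuorai

Rule 1 (stop-cluster e-epenthesis): /p/ and /g/ form a stop–stop cluster, so [e] is inserted between them. /sepgobhuurae/ → sepegobhuurae.
Rule 2 (pre-rhotic lowering): /u/ is a high vowel immediately before /r/, so it lowers to [o]. /sepegobhuurae/ → sepegobhuorae.
Rule 3 (regressive voicing assimilation): /b/ precedes the voiceless obstruent /h/, so it devoices to [p] by assimilation. /sepegobhuorae/ → sepegophuorae.
Rule 4 (final vowel raising): /e/ is a mid vowel in word-final position, so it raises to [i]. /sepegophuorae/ → sepegophuorai.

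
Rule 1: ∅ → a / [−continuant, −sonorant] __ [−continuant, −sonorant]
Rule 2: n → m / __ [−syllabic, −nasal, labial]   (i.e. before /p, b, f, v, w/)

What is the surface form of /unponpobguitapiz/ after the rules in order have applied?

umpompobaguitapiz

Rule 1 (stop-cluster a-epenthesis): /b/ and /g/ form a stop–stop cluster, so [a] is inserted between them. /unponpobguitapiz/ → unponpobaguitapiz.
Rule 2 (nasal place assimilation): /n/ precedes the labial consonant /p/, so it assimilates in place to [m]. /n/ precedes the labial consonant /p/, so it assimilates in place to [m]. /unponpobaguitapiz/ → umpompobaguitapiz.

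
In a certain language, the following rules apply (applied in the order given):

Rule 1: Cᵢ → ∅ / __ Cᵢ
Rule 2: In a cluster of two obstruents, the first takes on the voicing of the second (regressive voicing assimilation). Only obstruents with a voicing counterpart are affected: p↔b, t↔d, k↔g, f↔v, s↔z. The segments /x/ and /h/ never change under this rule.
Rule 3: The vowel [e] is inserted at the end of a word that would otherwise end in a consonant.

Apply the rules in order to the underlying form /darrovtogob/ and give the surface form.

Rule 1 (degemination): /rr/ is a geminate; the first /r/ deletes. /darrovtogob/ → darovtogob.
Rule 2 (regressive voicing assimilation): /v/ precedes the voiceless obstruent /t/, so it devoices to [f] by assimilation. /darovtogob/ → daroftogob.
Rule 3 (final e-epenthesis): the form ends in the consonant /b/, so [e] is inserted word-finally. /daroftogob/ → daroftogobe.

daroftogobe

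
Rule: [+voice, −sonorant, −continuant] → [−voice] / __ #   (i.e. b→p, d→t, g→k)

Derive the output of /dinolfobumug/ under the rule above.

dinolfobumuk

/g/ is a voiced stop in word-final position, so it devoices to [k].
Surface form: [dinolfobumuk].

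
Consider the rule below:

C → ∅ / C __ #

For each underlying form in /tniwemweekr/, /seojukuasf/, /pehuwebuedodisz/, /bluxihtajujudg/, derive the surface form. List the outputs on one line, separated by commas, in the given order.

tniwemweek, seojukuas, pehuwebuedodis, bluxihtajujud

/tniwemweekr/: /r/ is the second consonant of a word-final cluster /kr/, so it deletes. → [tniwemweek].
/seojukuasf/: /f/ is the second consonant of a word-final cluster /sf/, so it deletes. → [seojukuas].
/pehuwebuedodisz/: /z/ is the second consonant of a word-final cluster /sz/, so it deletes. → [pehuwebuedodis].
/bluxihtajujudg/: /g/ is the second consonant of a word-final cluster /dg/, so it deletes. → [bluxihtajujud].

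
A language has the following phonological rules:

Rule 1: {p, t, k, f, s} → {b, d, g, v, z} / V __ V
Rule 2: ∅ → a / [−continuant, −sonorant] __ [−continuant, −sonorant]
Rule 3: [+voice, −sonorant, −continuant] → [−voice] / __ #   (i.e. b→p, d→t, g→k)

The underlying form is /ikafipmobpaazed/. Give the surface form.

igavipmobapaazet

Rule 1 (intervocalic voicing): /k/ is a voiceless obstruent between vowels /i/ and /a/, so it voices to [g]. /f/ is a voiceless obstruent between vowels /a/ and /i/, so it voices to [v]. /ikafipmobpaazed/ → igavipmobpaazed.
Rule 2 (stop-cluster a-epenthesis): /b/ and /p/ form a stop–stop cluster, so [a] is inserted between them. /igavipmobpaazed/ → igavipmobapaazed.
Rule 3 (final devoicing): /d/ is a voiced stop in word-final position, so it devoices to [t]. /igavipmobapaazed/ → igavipmobapaazet.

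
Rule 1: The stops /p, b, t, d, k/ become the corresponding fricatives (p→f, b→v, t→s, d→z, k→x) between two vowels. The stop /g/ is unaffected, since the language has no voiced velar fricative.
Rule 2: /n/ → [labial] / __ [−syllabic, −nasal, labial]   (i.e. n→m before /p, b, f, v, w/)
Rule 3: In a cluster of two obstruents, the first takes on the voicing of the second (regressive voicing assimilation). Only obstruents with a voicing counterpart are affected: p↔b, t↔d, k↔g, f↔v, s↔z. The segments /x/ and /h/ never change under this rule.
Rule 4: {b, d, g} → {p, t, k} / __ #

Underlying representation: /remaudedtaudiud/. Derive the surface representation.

Rule 1 (intervocalic spirantization): /d/ is a stop between vowels /u/ and /e/, so it spirantizes to the fricative [z]. /d/ is a stop between vowels /u/ and /i/, so it spirantizes to the fricative [z]. /remaudedtaudiud/ → remauzedtauziud.
Rule 2 (nasal place assimilation): no segment meets the environment; /remauzedtauziud/ is unchanged.
Rule 3 (regressive voicing assimilation): /d/ precedes the voiceless obstruent /t/, so it devoices to [t] by assimilation. /remauzedtauziud/ → remauzettauziud.
Rule 4 (final devoicing): /d/ is a voiced stop in word-final position, so it devoices to [t]. /remauzettauziud/ → remauzettauziut.

remauzettauziut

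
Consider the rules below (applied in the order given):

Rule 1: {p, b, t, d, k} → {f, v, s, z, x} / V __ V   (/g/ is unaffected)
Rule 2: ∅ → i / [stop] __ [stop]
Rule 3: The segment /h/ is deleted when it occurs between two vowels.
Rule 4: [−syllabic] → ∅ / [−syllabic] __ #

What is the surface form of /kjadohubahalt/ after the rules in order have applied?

Rule 1 (intervocalic spirantization): /d/ is a stop between vowels /a/ and /o/, so it spirantizes to the fricative [z]. /b/ is a stop between vowels /u/ and /a/, so it spirantizes to the fricative [v]. /kjadohubahalt/ → kjazohuvahalt.
Rule 2 (stop-cluster i-epenthesis): no segment meets the environment; /kjazohuvahalt/ is unchanged.
Rule 3 (intervocalic h-deletion): /h/ occurs between vowels /o/ and /u/, so it deletes. /h/ occurs between vowels /a/ and /a/, so it deletes. /kjazohuvahalt/ → kjazouvaalt.
Rule 4 (final cluster simplification): /t/ is the second consonant of a word-final cluster /lt/, so it deletes. /kjazouvaalt/ → kjazouvaal.

kjazouvaal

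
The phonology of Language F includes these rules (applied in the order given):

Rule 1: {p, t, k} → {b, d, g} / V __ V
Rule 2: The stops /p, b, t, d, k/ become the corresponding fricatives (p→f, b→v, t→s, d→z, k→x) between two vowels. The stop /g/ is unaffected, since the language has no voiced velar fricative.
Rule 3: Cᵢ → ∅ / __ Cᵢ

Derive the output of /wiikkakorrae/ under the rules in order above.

wiikagorae

Rule 1 (intervocalic voicing): /k/ is a voiceless stop between vowels /a/ and /o/, so it voices to [g]. /wiikkakorrae/ → wiikkagorrae.
Rule 2 (intervocalic spirantization): no segment meets the environment; /wiikkagorrae/ is unchanged.
Rule 3 (degemination): /kk/ is a geminate; the first /k/ deletes. /rr/ is a geminate; the first /r/ deletes. /wiikkagorrae/ → wiikagorae.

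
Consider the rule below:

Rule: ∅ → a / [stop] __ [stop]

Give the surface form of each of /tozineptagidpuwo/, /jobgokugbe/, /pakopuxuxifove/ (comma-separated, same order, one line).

/tozineptagidpuwo/: /p/ and /t/ form a stop–stop cluster, so [a] is inserted between them. /d/ and /p/ form a stop–stop cluster, so [a] is inserted between them. → [tozinepatagidapuwo].
/jobgokugbe/: /b/ and /g/ form a stop–stop cluster, so [a] is inserted between them. /g/ and /b/ form a stop–stop cluster, so [a] is inserted between them. → [jobagokugabe].
/pakopuxuxifove/: the rule's environment is not met; surfaces unchanged as [pakopuxuxifove].

tozinepatagidapuwo, jobagokugabe, pakopuxuxifove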